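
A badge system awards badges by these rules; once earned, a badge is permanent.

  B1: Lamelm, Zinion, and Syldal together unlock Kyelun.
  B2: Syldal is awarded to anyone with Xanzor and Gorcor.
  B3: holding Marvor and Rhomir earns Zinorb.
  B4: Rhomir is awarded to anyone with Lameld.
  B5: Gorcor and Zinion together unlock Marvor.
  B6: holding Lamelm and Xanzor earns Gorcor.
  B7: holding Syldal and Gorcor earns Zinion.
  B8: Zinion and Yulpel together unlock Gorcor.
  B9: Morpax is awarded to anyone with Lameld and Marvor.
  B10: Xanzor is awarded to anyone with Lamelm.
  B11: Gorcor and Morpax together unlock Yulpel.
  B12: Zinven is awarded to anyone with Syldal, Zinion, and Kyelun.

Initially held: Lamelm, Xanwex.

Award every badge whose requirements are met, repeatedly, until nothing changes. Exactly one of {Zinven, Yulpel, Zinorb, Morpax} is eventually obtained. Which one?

Zinven

With Lamelm, Xanzor is earned (B10).
With Lamelm and Xanzor, Gorcor is earned (B6).
With Xanzor and Gorcor, Syldal is earned (B2).
With Syldal and Gorcor, Zinion is earned (B7).
With Lamelm, Zinion, and Syldal, Kyelun is earned (B1).
With Syldal, Zinion, and Kyelun, Zinven is earned (B12).
Yulpel would need Gorcor and Morpax (B11), but Morpax is never earned. Morpax would need Lameld and Marvor (B9), but Lameld is never earned. Zinorb would need Marvor and Rhomir (B3), but Rhomir is never earned.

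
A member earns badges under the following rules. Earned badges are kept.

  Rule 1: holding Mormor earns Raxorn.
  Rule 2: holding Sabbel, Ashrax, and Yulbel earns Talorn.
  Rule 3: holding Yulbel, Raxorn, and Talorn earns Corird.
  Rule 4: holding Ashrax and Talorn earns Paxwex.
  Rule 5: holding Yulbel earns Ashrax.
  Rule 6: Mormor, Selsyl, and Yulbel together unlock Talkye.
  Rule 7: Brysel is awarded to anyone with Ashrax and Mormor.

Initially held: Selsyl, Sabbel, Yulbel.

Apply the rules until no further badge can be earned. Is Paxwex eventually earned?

Yes

With Yulbel, Ashrax is earned (Rule 5).
With Sabbel, Ashrax, and Yulbel, Talorn is earned (Rule 2).
With Ashrax and Talorn, Paxwex is earned (Rule 4).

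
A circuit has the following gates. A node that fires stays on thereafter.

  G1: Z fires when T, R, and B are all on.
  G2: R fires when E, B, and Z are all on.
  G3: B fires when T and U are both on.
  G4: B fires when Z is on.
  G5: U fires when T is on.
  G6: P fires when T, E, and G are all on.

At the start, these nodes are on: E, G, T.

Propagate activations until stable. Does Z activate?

Z would need T, R, and B (G1), but R never turns on.

No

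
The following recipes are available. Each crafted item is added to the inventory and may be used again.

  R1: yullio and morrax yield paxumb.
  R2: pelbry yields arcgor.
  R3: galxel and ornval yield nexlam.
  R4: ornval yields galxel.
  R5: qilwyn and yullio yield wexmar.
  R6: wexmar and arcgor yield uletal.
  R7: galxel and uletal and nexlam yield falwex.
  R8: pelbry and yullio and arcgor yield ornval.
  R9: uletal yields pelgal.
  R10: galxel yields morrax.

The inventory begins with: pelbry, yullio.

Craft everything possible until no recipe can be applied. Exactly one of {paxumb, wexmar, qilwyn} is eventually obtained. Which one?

pelbry → arcgor (R2).
pelbry and yullio and arcgor → ornval (R8).
ornval → galxel (R4).
Using R10, galxel makes morrax.
Using R1, yullio and morrax make paxumb.
wexmar would need qilwyn and yullio (R5), but qilwyn is never obtained. No rule produces qilwyn, and it is not given.

paxumb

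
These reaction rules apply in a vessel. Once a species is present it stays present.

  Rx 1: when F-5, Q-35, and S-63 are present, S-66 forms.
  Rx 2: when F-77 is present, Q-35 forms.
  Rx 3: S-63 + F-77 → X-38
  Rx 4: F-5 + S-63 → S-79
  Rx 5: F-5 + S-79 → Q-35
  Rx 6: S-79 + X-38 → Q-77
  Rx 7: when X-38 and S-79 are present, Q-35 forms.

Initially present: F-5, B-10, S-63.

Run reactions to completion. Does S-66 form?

Yes

F-5 and S-63 present → S-79 forms (Rx 4).
F-5 and S-79 present → Q-35 forms (Rx 5).
F-5, Q-35, and S-63 present → S-66 forms (Rx 1).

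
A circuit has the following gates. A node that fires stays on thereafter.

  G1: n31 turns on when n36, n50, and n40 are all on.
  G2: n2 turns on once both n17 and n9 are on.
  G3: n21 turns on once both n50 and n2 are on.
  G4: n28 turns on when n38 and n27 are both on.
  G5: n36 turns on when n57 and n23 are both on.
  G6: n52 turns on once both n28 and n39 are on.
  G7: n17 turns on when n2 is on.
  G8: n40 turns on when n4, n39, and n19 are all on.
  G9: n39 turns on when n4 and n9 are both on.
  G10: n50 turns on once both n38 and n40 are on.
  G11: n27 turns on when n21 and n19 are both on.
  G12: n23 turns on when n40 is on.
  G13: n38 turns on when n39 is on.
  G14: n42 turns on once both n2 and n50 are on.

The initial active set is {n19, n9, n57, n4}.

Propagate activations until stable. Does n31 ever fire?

Yes

G9: n4 and n9 on → n39 on.
n4, n39, and n19 are on, so n40 turns on (G8).
G13: n39 on → n38 on.
G12: n40 on → n23 on.
n38 and n40 are on, so n50 turns on (G10).
G5: n57 and n23 on → n36 on.
n36, n50, and n40 are on, so n31 turns on (G1).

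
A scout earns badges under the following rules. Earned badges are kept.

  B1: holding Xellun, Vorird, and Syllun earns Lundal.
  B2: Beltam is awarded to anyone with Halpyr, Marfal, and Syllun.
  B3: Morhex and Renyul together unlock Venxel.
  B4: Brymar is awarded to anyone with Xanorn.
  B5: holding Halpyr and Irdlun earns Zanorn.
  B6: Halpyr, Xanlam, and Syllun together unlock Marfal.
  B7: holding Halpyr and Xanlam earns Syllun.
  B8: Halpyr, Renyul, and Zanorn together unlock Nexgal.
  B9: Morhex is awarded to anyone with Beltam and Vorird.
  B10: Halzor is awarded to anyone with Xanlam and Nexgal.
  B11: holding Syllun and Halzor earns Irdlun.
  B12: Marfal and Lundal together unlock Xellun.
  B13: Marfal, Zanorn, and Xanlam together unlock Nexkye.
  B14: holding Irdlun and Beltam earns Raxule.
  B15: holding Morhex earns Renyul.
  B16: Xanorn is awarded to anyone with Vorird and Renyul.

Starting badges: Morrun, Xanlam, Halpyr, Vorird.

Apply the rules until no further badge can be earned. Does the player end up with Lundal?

No

Lundal would need Xellun, Vorird, and Syllun (B1), but Xellun is never earned.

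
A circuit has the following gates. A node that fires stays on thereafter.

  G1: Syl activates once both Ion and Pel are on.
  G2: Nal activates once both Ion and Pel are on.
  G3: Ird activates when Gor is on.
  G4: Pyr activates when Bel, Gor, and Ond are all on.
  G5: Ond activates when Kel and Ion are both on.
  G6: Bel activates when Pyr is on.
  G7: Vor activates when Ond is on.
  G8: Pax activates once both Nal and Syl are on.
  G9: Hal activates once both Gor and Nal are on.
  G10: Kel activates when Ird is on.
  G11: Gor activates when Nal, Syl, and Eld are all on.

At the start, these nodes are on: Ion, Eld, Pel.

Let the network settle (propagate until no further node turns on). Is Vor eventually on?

Yes

G1: Ion and Pel on → Syl on.
G2: Ion and Pel on → Nal on.
G11: Nal, Syl, and Eld on → Gor on.
Gor is on, so Ird activates (G3).
G10: Ird on → Kel on.
Kel and Ion are on, so Ond activates (G5).
G7: Ond on → Vor on.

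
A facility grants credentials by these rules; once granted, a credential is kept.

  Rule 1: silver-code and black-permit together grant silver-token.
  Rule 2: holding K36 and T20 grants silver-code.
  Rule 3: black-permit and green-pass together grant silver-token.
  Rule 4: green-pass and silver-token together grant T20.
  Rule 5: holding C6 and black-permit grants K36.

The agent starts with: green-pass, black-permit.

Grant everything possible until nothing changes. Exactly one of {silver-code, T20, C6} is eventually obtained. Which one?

Holding black-permit and green-pass grants silver-token (Rule 3).
Holding green-pass and silver-token grants T20 (Rule 4).
No rule produces C6, and it is not given. silver-code would need K36 and T20 (Rule 2), but K36 is never granted.

T20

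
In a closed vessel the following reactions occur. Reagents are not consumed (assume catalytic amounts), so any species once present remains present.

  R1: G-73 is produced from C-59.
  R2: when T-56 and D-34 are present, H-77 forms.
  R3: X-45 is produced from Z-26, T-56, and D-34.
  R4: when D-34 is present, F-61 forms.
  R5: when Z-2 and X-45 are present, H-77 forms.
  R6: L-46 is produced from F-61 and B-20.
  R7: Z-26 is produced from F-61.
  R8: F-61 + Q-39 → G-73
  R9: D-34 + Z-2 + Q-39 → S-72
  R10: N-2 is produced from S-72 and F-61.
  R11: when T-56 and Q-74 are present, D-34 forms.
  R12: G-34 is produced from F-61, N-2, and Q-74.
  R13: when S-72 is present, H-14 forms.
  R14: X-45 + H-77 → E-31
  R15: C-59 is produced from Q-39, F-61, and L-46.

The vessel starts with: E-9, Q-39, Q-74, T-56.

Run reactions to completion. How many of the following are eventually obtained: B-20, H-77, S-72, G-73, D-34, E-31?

4

T-56 and Q-74 present → D-34 forms (R11).
T-56 and D-34 present → H-77 forms (R2).
D-34 present → F-61 forms (R4).
F-61 and Q-39 present → G-73 forms (R8).
F-61 present → Z-26 forms (R7).
Z-26, T-56, and D-34 present → X-45 forms (R3).
X-45 and H-77 present → E-31 forms (R14).
No rule produces B-20, and it is not given.
H-77: reached.
S-72 would need D-34, Z-2, and Q-39 (R9), but Z-2 never forms.
G-73: reached.
D-34: reached.
E-31: reached.
Reached: H-77, G-73, D-34, and E-31 — 4 of the 6.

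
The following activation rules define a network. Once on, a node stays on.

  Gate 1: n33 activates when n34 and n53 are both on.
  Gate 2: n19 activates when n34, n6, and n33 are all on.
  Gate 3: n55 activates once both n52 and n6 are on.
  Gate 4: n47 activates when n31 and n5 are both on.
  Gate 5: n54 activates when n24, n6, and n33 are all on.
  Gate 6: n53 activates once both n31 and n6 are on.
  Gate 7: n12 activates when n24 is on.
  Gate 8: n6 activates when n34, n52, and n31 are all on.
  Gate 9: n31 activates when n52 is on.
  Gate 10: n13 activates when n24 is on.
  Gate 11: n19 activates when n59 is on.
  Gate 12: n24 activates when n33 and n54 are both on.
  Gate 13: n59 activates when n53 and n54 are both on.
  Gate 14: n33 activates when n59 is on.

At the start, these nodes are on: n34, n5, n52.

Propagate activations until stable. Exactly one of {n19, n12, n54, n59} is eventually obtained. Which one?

Gate 9: n52 on → n31 on.
Gate 8: n34, n52, and n31 on → n6 on.
Gate 6: n31 and n6 on → n53 on.
Gate 1: n34 and n53 on → n33 on.
Gate 2: n34, n6, and n33 on → n19 on.
n12 would need n24 (Gate 7), but n24 never turns on. n54 would need n24, n6, and n33 (Gate 5), but n24 never turns on. n59 would need n53 and n54 (Gate 13), but n54 never turns on.

n19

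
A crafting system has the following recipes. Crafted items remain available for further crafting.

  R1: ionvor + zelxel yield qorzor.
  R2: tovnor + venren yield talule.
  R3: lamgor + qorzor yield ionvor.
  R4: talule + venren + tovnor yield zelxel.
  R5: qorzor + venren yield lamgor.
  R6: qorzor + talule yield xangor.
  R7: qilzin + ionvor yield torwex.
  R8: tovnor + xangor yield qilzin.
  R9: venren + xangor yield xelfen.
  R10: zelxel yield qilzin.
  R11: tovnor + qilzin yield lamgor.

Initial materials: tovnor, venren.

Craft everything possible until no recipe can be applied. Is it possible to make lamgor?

Using R2, tovnor and venren make talule.
talule + venren + tovnor → zelxel (R4).
zelxel → qilzin (R10).
tovnor + qilzin → lamgor (R11).

Yes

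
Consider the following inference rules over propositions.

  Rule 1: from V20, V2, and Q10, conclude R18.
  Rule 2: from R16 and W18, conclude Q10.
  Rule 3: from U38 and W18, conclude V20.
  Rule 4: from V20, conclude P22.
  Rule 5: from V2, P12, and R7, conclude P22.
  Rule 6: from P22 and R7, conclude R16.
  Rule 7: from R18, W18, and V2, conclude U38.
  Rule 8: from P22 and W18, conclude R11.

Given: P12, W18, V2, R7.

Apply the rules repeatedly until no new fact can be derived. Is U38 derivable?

U38 would need R18, W18, and V2 (Rule 7), but R18 is never established.

No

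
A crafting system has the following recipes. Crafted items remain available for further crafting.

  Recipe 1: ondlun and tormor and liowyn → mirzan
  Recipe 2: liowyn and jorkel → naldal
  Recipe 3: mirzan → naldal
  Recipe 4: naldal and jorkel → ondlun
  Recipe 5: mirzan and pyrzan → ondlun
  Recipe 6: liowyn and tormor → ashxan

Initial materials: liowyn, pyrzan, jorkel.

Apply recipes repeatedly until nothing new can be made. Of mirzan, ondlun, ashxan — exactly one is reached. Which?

liowyn and jorkel → naldal (Recipe 2).
naldal and jorkel → ondlun (Recipe 4).
ashxan would need liowyn and tormor (Recipe 6), but tormor is never obtained. mirzan would need ondlun, tormor, and liowyn (Recipe 1), but tormor is never obtained.

ondlun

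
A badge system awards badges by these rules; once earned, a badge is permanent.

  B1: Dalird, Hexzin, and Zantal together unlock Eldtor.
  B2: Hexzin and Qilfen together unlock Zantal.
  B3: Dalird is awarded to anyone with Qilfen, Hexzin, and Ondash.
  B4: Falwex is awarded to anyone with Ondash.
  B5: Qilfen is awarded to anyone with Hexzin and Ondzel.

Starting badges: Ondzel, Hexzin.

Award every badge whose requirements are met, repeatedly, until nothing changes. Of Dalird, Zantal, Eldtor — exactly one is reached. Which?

Zantal

With Hexzin and Ondzel, Qilfen is earned (B5).
With Hexzin and Qilfen, Zantal is earned (B2).
Dalird would need Qilfen, Hexzin, and Ondash (B3), but Ondash is never earned. Eldtor would need Dalird, Hexzin, and Zantal (B1), but Dalird is never earned.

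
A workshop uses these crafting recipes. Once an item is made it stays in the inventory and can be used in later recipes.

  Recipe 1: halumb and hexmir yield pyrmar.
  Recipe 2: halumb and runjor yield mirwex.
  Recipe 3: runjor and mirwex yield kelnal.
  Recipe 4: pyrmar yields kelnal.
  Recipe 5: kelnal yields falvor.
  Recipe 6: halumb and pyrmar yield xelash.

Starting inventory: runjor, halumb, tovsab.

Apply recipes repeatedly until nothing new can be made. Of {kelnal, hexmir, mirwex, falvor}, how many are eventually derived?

halumb and runjor → mirwex (Recipe 2).
Using Recipe 3, runjor and mirwex make kelnal.
Using Recipe 5, kelnal makes falvor.
kelnal: reached.
No rule produces hexmir, and it is not given.
mirwex: reached.
falvor: reached.
Reached: kelnal, mirwex, and falvor — 3 of the 4.

3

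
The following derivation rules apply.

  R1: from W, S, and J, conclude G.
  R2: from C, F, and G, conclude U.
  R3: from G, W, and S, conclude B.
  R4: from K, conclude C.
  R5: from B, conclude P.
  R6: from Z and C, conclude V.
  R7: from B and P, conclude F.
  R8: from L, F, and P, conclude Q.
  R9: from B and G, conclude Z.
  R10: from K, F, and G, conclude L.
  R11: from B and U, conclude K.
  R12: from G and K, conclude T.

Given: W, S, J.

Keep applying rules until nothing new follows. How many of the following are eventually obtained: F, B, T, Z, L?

3

From W, S, and J, R1 gives G.
G, W, and S hold, so B follows (R3).
B holds, so P follows (R5).
B and G hold, so Z follows (R9).
From B and P, R7 gives F.
F: reached.
B: reached.
T would need G and K (R12), but K is never established.
Z: reached.
L would need K, F, and G (R10), but K is never established.
Reached: F, B, and Z — 3 of the 5.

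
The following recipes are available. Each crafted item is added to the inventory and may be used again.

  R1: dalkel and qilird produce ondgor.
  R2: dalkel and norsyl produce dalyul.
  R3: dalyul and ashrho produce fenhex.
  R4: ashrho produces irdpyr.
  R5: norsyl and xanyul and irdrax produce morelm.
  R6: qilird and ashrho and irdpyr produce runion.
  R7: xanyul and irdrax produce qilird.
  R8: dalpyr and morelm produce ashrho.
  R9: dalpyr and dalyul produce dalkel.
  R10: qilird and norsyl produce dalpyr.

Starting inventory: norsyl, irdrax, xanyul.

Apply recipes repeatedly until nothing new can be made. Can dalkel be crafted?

dalkel would need dalpyr and dalyul (R9), but dalyul is never obtained.

No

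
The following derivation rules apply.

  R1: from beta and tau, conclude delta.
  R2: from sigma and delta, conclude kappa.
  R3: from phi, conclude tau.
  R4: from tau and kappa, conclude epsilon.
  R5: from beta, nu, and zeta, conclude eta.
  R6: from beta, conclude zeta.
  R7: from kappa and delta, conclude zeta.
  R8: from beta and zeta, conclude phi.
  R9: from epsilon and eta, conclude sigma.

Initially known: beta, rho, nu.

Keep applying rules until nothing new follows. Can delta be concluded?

Yes

From beta, R6 gives zeta.
From beta and zeta, R8 gives phi.
From phi, R3 gives tau.
From beta and tau, R1 gives delta.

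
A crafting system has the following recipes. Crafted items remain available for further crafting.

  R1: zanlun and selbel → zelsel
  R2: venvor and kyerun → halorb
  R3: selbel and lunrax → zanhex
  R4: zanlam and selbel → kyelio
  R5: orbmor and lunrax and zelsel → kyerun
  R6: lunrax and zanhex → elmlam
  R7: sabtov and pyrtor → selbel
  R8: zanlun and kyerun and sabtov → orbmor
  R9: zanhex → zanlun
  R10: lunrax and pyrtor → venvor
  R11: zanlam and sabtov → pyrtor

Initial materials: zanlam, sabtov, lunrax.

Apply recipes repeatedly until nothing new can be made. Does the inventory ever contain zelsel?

Using R11, zanlam and sabtov make pyrtor.
Using R7, sabtov and pyrtor make selbel.
selbel and lunrax → zanhex (R3).
Using R9, zanhex makes zanlun.
zanlun and selbel → zelsel (R1).

Yes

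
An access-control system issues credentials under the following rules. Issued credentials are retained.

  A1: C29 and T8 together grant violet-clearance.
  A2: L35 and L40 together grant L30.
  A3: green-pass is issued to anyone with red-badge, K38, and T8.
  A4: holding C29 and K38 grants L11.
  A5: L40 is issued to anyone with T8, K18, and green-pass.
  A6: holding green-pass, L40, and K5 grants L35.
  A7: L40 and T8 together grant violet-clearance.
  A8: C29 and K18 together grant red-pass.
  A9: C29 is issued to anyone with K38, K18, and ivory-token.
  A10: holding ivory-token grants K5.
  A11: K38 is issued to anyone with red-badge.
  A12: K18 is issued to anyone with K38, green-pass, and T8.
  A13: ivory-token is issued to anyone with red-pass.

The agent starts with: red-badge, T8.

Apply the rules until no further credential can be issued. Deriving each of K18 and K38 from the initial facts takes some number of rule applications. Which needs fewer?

K38: Holding red-badge grants K38 (A11). [1 rule application]
K18: Holding red-badge grants K38 (A11). Holding red-badge, K38, and T8 grants green-pass (A3). Holding K38, green-pass, and T8 grants K18 (A12). [3 rule applications]
K38 needs fewer.

K38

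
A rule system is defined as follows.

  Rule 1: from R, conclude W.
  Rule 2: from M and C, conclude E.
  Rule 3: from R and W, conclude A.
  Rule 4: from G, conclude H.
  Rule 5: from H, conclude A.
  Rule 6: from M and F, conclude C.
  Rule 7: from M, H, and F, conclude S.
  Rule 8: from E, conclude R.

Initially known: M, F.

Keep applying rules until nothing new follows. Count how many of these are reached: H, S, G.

H would need G (Rule 4), but G is never established.
S would need M, H, and F (Rule 7), but H is never established.
No rule produces G, and it is not given.
None of the 3 are reached.

0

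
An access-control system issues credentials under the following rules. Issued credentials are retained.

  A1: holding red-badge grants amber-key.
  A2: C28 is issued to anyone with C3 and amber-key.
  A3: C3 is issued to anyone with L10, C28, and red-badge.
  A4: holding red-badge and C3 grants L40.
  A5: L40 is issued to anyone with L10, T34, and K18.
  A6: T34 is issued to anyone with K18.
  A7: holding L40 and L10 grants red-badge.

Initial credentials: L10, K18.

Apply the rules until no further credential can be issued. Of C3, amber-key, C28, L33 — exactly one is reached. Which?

Holding K18 grants T34 (A6).
Holding L10, T34, and K18 grants L40 (A5).
Holding L40 and L10 grants red-badge (A7).
Holding red-badge grants amber-key (A1).
No rule produces L33, and it is not given. C28 would need C3 and amber-key (A2), but C3 is never granted. C3 would need L10, C28, and red-badge (A3), but C28 is never granted.

amber-key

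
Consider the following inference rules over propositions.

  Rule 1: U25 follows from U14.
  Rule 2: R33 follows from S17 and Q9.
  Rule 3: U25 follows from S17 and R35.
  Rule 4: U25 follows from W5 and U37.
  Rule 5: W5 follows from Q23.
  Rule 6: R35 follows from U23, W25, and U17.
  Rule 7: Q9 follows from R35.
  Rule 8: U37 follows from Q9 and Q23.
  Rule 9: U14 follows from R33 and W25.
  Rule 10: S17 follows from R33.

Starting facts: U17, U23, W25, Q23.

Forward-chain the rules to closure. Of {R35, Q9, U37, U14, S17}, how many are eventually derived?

From U23, W25, and U17, Rule 6 gives R35.
From R35, Rule 7 gives Q9.
From Q9 and Q23, Rule 8 gives U37.
R35: reached.
Q9: reached.
U37: reached.
U14 would need R33 and W25 (Rule 9), but R33 is never established.
S17 would need R33 (Rule 10), but R33 is never established.
Reached: R35, Q9, and U37 — 3 of the 5.

3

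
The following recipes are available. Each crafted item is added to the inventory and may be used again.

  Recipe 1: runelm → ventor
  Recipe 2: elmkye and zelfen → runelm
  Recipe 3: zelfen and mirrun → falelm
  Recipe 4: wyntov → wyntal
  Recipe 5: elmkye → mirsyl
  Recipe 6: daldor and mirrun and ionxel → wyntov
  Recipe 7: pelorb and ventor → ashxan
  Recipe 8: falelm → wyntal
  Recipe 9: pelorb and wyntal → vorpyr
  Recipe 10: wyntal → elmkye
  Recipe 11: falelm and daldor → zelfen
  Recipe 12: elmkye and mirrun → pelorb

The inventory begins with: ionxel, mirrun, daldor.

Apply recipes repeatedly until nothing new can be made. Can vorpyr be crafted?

Using Recipe 6, daldor, mirrun, and ionxel make wyntov.
Using Recipe 4, wyntov makes wyntal.
Using Recipe 10, wyntal makes elmkye.
elmkye and mirrun → pelorb (Recipe 12).
pelorb and wyntal → vorpyr (Recipe 9).

Yes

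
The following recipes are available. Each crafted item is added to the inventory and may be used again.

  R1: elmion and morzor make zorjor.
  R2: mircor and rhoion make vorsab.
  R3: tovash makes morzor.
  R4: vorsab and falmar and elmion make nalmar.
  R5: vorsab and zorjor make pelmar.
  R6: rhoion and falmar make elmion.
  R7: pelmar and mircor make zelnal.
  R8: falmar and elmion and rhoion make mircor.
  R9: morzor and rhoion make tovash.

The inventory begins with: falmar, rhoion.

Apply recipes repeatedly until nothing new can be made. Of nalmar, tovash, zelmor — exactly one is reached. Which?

nalmar

rhoion and falmar → elmion (R6).
Using R8, falmar, elmion, and rhoion make mircor.
mircor and rhoion → vorsab (R2).
vorsab and falmar and elmion → nalmar (R4).
No rule produces zelmor, and it is not given. tovash would need morzor and rhoion (R9), but morzor is never obtained.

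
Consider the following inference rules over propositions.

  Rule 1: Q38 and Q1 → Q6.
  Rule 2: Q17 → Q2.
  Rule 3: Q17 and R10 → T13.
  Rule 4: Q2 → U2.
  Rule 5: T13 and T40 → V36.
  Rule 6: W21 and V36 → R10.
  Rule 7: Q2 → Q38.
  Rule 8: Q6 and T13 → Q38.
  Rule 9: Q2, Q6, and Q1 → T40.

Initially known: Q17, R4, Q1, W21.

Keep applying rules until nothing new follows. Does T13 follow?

No

T13 would need Q17 and R10 (Rule 3), but R10 is never established.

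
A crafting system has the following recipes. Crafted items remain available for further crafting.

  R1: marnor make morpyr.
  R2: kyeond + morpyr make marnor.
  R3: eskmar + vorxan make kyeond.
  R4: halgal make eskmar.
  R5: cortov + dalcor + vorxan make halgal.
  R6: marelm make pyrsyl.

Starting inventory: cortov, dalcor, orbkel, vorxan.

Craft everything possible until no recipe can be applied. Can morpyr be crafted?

No

morpyr would need marnor (R1), but marnor is never obtained.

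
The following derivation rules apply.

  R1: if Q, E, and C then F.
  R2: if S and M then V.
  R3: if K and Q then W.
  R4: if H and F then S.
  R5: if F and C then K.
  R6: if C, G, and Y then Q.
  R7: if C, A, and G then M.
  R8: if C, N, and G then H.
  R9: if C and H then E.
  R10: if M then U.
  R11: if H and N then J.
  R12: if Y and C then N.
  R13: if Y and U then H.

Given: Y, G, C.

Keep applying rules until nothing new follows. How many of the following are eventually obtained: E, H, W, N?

C, G, and Y hold, so Q follows (R6).
From Y and C, R12 gives N.
From C, N, and G, R8 gives H.
From C and H, R9 gives E.
Q, E, and C hold, so F follows (R1).
From F and C, R5 gives K.
K and Q hold, so W follows (R3).
E: reached.
H: reached.
W: reached.
N: reached.
All 4 are reached.

4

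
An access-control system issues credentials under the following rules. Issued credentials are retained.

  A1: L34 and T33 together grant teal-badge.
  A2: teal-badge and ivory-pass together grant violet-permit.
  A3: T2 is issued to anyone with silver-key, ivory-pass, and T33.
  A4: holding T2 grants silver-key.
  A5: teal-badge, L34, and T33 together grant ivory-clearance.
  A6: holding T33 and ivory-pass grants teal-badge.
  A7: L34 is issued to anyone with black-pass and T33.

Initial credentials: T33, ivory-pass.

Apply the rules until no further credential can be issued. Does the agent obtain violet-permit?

Holding T33 and ivory-pass grants teal-badge (A6).
Holding teal-badge and ivory-pass grants violet-permit (A2).

Yes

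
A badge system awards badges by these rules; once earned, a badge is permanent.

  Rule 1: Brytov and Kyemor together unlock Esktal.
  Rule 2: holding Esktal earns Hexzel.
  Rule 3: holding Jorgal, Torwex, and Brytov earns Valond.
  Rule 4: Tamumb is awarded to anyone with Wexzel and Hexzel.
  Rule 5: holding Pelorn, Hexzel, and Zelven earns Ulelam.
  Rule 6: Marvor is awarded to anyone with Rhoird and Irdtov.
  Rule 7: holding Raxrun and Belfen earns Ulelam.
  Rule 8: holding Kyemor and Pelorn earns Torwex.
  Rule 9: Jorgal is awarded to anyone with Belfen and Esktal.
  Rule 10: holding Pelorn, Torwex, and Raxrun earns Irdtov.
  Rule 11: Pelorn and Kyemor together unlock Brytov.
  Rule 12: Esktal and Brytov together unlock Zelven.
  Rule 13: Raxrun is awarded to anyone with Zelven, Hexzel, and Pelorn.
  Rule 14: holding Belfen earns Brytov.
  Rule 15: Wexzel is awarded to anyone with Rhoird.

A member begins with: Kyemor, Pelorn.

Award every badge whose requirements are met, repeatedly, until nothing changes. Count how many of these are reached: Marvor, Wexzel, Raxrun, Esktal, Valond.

2

With Pelorn and Kyemor, Brytov is earned (Rule 11).
With Brytov and Kyemor, Esktal is earned (Rule 1).
With Esktal, Hexzel is earned (Rule 2).
With Esktal and Brytov, Zelven is earned (Rule 12).
With Zelven, Hexzel, and Pelorn, Raxrun is earned (Rule 13).
Marvor would need Rhoird and Irdtov (Rule 6), but Rhoird is never earned.
Wexzel would need Rhoird (Rule 15), but Rhoird is never earned.
Raxrun: reached.
Esktal: reached.
Valond would need Jorgal, Torwex, and Brytov (Rule 3), but Jorgal is never earned.
Reached: Raxrun and Esktal — 2 of the 5.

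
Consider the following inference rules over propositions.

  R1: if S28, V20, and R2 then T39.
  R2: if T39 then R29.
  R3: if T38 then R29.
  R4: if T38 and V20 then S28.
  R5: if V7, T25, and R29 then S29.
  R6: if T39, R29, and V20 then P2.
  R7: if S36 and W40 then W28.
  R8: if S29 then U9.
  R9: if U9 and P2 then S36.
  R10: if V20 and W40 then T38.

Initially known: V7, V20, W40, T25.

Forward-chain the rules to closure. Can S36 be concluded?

No

S36 would need U9 and P2 (R9), but P2 is never established.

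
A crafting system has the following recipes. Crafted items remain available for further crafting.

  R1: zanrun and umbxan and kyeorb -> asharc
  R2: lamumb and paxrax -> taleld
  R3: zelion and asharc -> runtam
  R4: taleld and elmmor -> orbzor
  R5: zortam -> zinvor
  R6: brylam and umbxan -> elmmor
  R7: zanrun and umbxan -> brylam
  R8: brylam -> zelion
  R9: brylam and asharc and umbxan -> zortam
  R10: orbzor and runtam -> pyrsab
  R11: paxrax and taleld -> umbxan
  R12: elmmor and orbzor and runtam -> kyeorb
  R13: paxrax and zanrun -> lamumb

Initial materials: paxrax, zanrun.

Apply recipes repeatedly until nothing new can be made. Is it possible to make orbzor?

Yes

Using R13, paxrax and zanrun make lamumb.
lamumb and paxrax -> taleld (R2).
Using R11, paxrax and taleld make umbxan.
Using R7, zanrun and umbxan make brylam.
Using R6, brylam and umbxan make elmmor.
Using R4, taleld and elmmor make orbzor.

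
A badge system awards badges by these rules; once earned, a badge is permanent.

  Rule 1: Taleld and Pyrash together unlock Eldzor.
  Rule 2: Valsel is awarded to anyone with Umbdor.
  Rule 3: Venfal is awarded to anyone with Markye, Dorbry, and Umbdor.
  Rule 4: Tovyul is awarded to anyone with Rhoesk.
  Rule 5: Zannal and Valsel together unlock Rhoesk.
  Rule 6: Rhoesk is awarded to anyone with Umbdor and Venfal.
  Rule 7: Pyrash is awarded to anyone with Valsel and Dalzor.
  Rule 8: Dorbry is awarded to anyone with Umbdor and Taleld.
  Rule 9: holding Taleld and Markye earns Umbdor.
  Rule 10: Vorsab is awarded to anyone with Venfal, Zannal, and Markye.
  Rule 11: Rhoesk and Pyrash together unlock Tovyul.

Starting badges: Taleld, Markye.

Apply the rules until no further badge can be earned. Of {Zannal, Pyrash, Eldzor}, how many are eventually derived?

0

No rule produces Zannal, and it is not given.
Pyrash would need Valsel and Dalzor (Rule 7), but Dalzor is never earned.
Eldzor would need Taleld and Pyrash (Rule 1), but Pyrash is never earned.
None of the 3 are reached.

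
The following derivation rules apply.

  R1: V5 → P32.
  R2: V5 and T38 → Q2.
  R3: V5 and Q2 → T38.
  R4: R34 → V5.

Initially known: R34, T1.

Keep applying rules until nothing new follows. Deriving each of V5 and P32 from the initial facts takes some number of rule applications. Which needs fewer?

V5: R34 holds, so V5 follows (R4). [1 rule application]
P32: From R34, R4 gives V5. From V5, R1 gives P32. [2 rule applications]
V5 needs fewer.

V5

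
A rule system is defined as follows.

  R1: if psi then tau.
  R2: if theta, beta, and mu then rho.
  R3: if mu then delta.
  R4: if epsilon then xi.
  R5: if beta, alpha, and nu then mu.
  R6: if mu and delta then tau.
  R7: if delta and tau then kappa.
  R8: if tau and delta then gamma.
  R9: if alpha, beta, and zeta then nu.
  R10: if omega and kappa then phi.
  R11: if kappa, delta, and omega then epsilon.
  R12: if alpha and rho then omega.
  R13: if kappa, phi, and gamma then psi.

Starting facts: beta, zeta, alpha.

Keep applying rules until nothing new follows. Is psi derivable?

No

psi would need kappa, phi, and gamma (R13), but phi is never established.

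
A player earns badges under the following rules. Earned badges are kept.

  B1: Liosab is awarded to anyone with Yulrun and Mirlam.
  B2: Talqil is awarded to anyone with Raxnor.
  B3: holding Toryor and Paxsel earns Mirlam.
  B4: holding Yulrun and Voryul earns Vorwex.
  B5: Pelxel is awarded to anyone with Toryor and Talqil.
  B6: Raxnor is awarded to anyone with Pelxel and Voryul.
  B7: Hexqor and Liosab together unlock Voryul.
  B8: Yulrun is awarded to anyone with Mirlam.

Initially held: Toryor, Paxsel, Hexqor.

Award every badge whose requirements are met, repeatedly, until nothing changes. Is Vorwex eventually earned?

Yes

With Toryor and Paxsel, Mirlam is earned (B3).
With Mirlam, Yulrun is earned (B8).
With Yulrun and Mirlam, Liosab is earned (B1).
With Hexqor and Liosab, Voryul is earned (B7).
With Yulrun and Voryul, Vorwex is earned (B4).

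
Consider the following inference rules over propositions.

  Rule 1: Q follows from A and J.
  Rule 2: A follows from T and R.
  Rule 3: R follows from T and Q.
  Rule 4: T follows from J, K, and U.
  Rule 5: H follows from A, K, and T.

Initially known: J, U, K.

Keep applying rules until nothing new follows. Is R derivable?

R would need T and Q (Rule 3), but Q is never established.

No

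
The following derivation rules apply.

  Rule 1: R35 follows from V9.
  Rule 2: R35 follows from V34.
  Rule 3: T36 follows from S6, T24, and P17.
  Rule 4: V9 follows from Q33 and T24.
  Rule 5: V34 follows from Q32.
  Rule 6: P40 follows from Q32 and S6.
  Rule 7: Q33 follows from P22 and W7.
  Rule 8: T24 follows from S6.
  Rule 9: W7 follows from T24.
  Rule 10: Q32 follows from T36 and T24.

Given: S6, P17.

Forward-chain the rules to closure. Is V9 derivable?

No

V9 would need Q33 and T24 (Rule 4), but Q33 is never established.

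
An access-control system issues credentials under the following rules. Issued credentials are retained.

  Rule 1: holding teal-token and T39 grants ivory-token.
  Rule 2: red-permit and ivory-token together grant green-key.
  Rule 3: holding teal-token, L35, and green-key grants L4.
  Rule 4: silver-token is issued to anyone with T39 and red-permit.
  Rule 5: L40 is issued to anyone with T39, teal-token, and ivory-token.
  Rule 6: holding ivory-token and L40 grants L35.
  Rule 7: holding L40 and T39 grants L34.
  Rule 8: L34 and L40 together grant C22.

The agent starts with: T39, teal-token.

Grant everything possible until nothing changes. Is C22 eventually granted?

Yes

Holding teal-token and T39 grants ivory-token (Rule 1).
Holding T39, teal-token, and ivory-token grants L40 (Rule 5).
Holding L40 and T39 grants L34 (Rule 7).
Holding L34 and L40 grants C22 (Rule 8).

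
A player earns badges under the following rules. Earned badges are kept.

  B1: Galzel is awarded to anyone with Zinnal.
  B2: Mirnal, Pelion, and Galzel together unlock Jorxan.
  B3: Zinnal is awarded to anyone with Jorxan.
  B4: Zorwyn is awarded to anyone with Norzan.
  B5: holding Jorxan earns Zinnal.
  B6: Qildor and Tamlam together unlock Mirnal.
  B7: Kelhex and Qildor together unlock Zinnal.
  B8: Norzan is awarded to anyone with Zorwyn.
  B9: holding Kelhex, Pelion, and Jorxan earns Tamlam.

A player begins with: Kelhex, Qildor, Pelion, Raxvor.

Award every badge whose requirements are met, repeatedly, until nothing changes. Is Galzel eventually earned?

With Kelhex and Qildor, Zinnal is earned (B7).
With Zinnal, Galzel is earned (B1).

Yes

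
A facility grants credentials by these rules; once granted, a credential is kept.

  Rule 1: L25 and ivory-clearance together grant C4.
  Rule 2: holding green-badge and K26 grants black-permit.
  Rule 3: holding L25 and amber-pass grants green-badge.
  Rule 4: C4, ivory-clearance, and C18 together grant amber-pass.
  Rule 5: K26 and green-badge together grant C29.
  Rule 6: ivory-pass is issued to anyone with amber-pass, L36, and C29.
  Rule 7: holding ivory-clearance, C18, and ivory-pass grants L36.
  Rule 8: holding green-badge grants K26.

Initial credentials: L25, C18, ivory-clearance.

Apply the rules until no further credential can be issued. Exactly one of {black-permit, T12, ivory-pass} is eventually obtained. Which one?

black-permit

Holding L25 and ivory-clearance grants C4 (Rule 1).
Holding C4, ivory-clearance, and C18 grants amber-pass (Rule 4).
Holding L25 and amber-pass grants green-badge (Rule 3).
Holding green-badge grants K26 (Rule 8).
Holding green-badge and K26 grants black-permit (Rule 2).
ivory-pass would need amber-pass, L36, and C29 (Rule 6), but L36 is never granted. No rule produces T12, and it is not given.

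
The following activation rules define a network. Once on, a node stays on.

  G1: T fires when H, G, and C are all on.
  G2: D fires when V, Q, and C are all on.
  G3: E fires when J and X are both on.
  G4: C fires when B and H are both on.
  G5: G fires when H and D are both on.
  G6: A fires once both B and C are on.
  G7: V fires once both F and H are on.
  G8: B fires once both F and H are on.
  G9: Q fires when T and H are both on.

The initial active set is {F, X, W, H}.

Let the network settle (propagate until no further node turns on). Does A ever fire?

Yes

G8: F and H on → B on.
G4: B and H on → C on.
G6: B and C on → A on.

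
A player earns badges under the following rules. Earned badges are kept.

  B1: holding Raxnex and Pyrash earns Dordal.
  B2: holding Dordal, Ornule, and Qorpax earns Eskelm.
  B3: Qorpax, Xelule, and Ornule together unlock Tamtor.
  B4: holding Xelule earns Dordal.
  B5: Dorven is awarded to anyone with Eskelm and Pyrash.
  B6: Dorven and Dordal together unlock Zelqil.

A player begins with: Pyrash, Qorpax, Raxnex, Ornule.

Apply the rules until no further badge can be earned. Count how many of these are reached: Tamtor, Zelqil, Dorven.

With Raxnex and Pyrash, Dordal is earned (B1).
With Dordal, Ornule, and Qorpax, Eskelm is earned (B2).
With Eskelm and Pyrash, Dorven is earned (B5).
With Dorven and Dordal, Zelqil is earned (B6).
Tamtor would need Qorpax, Xelule, and Ornule (B3), but Xelule is never earned.
Zelqil: reached.
Dorven: reached.
Reached: Zelqil and Dorven — 2 of the 3.

2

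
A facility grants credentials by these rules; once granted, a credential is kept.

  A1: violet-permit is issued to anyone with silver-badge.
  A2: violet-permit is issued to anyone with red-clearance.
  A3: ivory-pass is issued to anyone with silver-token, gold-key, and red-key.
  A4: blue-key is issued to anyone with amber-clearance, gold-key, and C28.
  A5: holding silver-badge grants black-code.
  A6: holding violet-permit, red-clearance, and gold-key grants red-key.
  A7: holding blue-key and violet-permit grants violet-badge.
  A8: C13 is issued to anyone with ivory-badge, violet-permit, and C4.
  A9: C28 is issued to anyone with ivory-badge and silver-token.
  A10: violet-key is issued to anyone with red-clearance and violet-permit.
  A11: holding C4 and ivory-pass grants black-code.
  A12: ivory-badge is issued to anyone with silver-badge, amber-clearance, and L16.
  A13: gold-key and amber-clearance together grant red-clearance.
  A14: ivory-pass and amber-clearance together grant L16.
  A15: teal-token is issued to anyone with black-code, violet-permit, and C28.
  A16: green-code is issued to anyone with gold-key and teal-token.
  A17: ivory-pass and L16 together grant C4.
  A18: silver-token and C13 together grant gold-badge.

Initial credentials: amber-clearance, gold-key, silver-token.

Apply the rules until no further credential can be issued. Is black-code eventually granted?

Holding gold-key and amber-clearance grants red-clearance (A13).
Holding red-clearance grants violet-permit (A2).
Holding violet-permit, red-clearance, and gold-key grants red-key (A6).
Holding silver-token, gold-key, and red-key grants ivory-pass (A3).
Holding ivory-pass and amber-clearance grants L16 (A14).
Holding ivory-pass and L16 grants C4 (A17).
Holding C4 and ivory-pass grants black-code (A11).

Yes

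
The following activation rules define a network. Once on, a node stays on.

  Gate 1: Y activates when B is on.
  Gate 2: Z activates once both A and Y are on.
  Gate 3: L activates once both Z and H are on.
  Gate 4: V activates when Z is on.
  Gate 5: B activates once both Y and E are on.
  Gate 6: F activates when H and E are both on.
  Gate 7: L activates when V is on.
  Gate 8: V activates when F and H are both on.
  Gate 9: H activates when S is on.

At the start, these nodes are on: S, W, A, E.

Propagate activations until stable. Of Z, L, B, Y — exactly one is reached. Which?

S is on, so H activates (Gate 9).
H and E are on, so F activates (Gate 6).
F and H are on, so V activates (Gate 8).
Gate 7: V on → L on.
Y would need B (Gate 1), but B never turns on. Z would need A and Y (Gate 2), but Y never turns on. B would need Y and E (Gate 5), but Y never turns on.

L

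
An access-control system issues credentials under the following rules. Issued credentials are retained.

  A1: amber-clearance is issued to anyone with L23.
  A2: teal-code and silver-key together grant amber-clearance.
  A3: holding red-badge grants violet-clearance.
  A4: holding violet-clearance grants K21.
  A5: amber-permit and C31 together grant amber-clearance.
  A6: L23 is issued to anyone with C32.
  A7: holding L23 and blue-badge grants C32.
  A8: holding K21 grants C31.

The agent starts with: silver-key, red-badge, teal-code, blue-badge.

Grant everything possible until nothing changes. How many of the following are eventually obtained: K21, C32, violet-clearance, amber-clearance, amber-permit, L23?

3

Holding teal-code and silver-key grants amber-clearance (A2).
Holding red-badge grants violet-clearance (A3).
Holding violet-clearance grants K21 (A4).
K21: reached.
C32 would need L23 and blue-badge (A7), but L23 is never granted.
violet-clearance: reached.
amber-clearance: reached.
No rule produces amber-permit, and it is not given.
L23 would need C32 (A6), but C32 is never granted.
Reached: K21, violet-clearance, and amber-clearance — 3 of the 6.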